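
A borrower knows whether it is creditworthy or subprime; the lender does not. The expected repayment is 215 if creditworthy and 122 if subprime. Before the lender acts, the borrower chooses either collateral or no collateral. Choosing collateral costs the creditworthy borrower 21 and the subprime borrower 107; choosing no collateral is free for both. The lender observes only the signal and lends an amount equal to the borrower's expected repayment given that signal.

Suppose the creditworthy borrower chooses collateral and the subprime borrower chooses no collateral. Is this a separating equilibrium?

If types separate, collateral earns payment 215 and no collateral earns 122.
Creditworthy: collateral gives 215 − 21 = 194; no collateral gives 122 − 0 = 122. No deviation. ✓
Subprime: no collateral gives 122 − 0 = 122; collateral gives 215 − 107 = 108. No deviation. ✓
Both incentive constraints hold.

Yes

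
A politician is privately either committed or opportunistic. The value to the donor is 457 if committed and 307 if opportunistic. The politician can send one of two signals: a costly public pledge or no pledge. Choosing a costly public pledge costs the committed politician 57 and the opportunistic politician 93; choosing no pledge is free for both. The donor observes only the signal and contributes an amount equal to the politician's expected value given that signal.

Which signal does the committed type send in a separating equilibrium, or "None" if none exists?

Try committed → pledge, opportunistic → no pledge:
  If types separate, pledge earns payment 457 and no pledge earns 307.
  Committed: pledge gives 457 − 57 = 400; no pledge gives 307 − 0 = 307. No deviation. ✓
  Opportunistic: no pledge gives 307 − 0 = 307; pledge gives 457 − 93 = 364. Would deviate. ✗
Try committed → no pledge, opportunistic → pledge:
  If types separate, no pledge earns payment 457 and pledge earns 307.
  Committed: no pledge gives 457 − 0 = 457; pledge gives 307 − 57 = 250. No deviation. ✓
  Opportunistic: pledge gives 307 − 93 = 214; no pledge gives 457 − 0 = 457. Would deviate. ✗
Neither assignment is incentive-compatible.

None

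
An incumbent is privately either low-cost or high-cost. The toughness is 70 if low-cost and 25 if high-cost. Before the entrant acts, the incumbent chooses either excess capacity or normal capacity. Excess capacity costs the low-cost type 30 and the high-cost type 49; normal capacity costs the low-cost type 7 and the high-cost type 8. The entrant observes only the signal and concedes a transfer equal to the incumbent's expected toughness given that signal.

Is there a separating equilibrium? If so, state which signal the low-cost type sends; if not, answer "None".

Try low-cost → excess capacity, high-cost → normal capacity:
  If types separate, excess capacity earns payment 70 and normal capacity earns 25.
  Low-cost: excess capacity gives 70 − 30 = 40; normal capacity gives 25 − 7 = 18. No deviation. ✓
  High-cost: normal capacity gives 25 − 8 = 17; excess capacity gives 70 − 49 = 21. Would deviate. ✗
Try low-cost → normal capacity, high-cost → excess capacity:
  If types separate, normal capacity earns payment 70 and excess capacity earns 25.
  Low-cost: normal capacity gives 70 − 7 = 63; excess capacity gives 25 − 30 = -5. No deviation. ✓
  High-cost: excess capacity gives 25 − 49 = -24; normal capacity gives 70 − 8 = 62. Would deviate. ✗
Neither assignment is incentive-compatible.

None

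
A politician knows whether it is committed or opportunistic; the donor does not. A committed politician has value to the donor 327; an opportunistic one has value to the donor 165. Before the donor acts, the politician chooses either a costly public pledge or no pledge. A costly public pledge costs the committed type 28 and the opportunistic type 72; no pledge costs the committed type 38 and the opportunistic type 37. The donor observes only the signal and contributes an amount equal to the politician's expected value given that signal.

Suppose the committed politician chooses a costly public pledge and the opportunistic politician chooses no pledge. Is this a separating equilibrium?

No

If types separate, pledge earns payment 327 and no pledge earns 165.
Committed: pledge gives 327 − 28 = 299; no pledge gives 165 − 38 = 127. No deviation. ✓
Opportunistic: no pledge gives 165 − 37 = 128; pledge gives 327 − 72 = 255. Would deviate. ✗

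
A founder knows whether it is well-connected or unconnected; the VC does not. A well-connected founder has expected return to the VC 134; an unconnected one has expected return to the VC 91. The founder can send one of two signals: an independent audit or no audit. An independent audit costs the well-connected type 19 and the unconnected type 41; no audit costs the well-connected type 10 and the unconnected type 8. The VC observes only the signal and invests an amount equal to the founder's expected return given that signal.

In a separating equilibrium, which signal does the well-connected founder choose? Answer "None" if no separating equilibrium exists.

Try well-connected → audit, unconnected → no audit:
  If types separate, audit earns payment 134 and no audit earns 91.
  Well-connected: audit gives 134 − 19 = 115; no audit gives 91 − 10 = 81. No deviation. ✓
  Unconnected: no audit gives 91 − 8 = 83; audit gives 134 − 41 = 93. Would deviate. ✗
Try well-connected → no audit, unconnected → audit:
  If types separate, no audit earns payment 134 and audit earns 91.
  Well-connected: no audit gives 134 − 10 = 124; audit gives 91 − 19 = 72. No deviation. ✓
  Unconnected: audit gives 91 − 41 = 50; no audit gives 134 − 8 = 126. Would deviate. ✗
Neither assignment is incentive-compatible.

None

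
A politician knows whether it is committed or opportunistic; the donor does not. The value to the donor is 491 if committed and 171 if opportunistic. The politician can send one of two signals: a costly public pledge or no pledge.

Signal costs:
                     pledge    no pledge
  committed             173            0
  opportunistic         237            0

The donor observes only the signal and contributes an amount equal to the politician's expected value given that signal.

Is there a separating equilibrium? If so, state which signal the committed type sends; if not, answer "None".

Try committed → pledge, opportunistic → no pledge:
  Under separation the donor infers type exactly: pledge → committed (pays 491), no pledge → opportunistic (pays 171).
  Committed: pledge gives 491 − 173 = 318; no pledge gives 171 − 0 = 171. No deviation. ✓
  Opportunistic: no pledge gives 171 − 0 = 171; pledge gives 491 − 237 = 254. Would deviate. ✗
Try committed → no pledge, opportunistic → pledge:
  Under separation the donor infers type exactly: no pledge → committed (pays 491), pledge → opportunistic (pays 171).
  Committed: no pledge gives 491 − 0 = 491; pledge gives 171 − 173 = -2. No deviation. ✓
  Opportunistic: pledge gives 171 − 237 = -66; no pledge gives 491 − 0 = 491. Would deviate. ✗
Neither assignment is incentive-compatible.

None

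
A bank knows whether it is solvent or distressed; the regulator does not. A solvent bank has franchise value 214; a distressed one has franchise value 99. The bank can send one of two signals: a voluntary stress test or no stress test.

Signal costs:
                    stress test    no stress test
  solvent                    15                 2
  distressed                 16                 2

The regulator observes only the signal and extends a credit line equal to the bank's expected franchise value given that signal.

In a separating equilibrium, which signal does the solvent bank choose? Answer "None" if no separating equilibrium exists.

Try solvent → stress test, distressed → no stress test:
  Under separation the regulator infers type exactly: stress test → solvent (pays 214), no stress test → distressed (pays 99).
  Solvent: stress test gives 214 − 15 = 199; no stress test gives 99 − 2 = 97. No deviation. ✓
  Distressed: no stress test gives 99 − 2 = 97; stress test gives 214 − 16 = 198. Would deviate. ✗
Try solvent → no stress test, distressed → stress test:
  Under separation the regulator infers type exactly: no stress test → solvent (pays 214), stress test → distressed (pays 99).
  Solvent: no stress test gives 214 − 2 = 212; stress test gives 99 − 15 = 84. No deviation. ✓
  Distressed: stress test gives 99 − 16 = 83; no stress test gives 214 − 2 = 212. Would deviate. ✗
Neither assignment is incentive-compatible.

None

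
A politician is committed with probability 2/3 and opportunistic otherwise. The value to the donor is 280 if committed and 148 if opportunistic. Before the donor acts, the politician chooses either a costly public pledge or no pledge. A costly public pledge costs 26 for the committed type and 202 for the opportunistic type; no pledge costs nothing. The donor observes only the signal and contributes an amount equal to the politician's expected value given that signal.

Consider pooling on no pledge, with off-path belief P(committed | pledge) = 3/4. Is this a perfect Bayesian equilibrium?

Yes

At the pooled signal (no pledge) the donor holds the prior 2/3 and pays 2/3·280 + 1/3·148 = 236. Off-path (pledge) belief 3/4 gives 3/4·280 + 1/4·148 = 247.
Committed: no pledge gives 236 − 0 = 236; pledge gives 247 − 26 = 221. Stays. ✓
Opportunistic: no pledge gives 236 − 0 = 236; pledge gives 247 − 202 = 45. Stays. ✓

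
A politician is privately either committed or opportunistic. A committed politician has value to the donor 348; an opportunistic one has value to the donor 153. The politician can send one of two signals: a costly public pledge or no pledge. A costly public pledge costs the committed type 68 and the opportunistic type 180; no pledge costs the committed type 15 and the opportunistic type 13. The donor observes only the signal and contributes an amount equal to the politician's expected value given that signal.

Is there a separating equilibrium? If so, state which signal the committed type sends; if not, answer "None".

None

Try committed → pledge, opportunistic → no pledge:
  If types separate, pledge earns payment 348 and no pledge earns 153.
  Committed: pledge gives 348 − 68 = 280; no pledge gives 153 − 15 = 138. No deviation. ✓
  Opportunistic: no pledge gives 153 − 13 = 140; pledge gives 348 − 180 = 168. Would deviate. ✗
Try committed → no pledge, opportunistic → pledge:
  If types separate, no pledge earns payment 348 and pledge earns 153.
  Committed: no pledge gives 348 − 15 = 333; pledge gives 153 − 68 = 85. No deviation. ✓
  Opportunistic: pledge gives 153 − 180 = -27; no pledge gives 348 − 13 = 335. Would deviate. ✗
Neither assignment is incentive-compatible.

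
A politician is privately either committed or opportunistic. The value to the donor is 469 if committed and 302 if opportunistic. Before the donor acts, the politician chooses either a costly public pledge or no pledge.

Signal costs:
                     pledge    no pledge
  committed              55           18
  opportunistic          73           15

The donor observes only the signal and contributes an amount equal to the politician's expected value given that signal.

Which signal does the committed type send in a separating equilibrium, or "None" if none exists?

None

Try committed → pledge, opportunistic → no pledge:
  If types separate, pledge earns payment 469 and no pledge earns 302.
  Committed: pledge gives 469 − 55 = 414; no pledge gives 302 − 18 = 284. No deviation. ✓
  Opportunistic: no pledge gives 302 − 15 = 287; pledge gives 469 − 73 = 396. Would deviate. ✗
Try committed → no pledge, opportunistic → pledge:
  If types separate, no pledge earns payment 469 and pledge earns 302.
  Committed: no pledge gives 469 − 18 = 451; pledge gives 302 − 55 = 247. No deviation. ✓
  Opportunistic: pledge gives 302 − 73 = 229; no pledge gives 469 − 15 = 454. Would deviate. ✗
Neither assignment is incentive-compatible.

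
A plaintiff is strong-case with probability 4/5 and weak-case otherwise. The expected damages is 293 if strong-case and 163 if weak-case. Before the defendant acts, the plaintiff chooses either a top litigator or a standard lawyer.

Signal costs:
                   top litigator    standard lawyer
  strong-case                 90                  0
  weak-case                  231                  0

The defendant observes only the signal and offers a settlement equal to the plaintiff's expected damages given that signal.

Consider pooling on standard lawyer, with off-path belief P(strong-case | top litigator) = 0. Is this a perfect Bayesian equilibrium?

Yes

At the pooled signal (standard lawyer) the defendant holds the prior 4/5 and pays 4/5·293 + 1/5·163 = 267. Off-path (top litigator) belief 0 gives 0·293 + 1·163 = 163.
Strong-case: standard lawyer gives 267 − 0 = 267; top litigator gives 163 − 90 = 73. Stays. ✓
Weak-case: standard lawyer gives 267 − 0 = 267; top litigator gives 163 − 231 = -68. Stays. ✓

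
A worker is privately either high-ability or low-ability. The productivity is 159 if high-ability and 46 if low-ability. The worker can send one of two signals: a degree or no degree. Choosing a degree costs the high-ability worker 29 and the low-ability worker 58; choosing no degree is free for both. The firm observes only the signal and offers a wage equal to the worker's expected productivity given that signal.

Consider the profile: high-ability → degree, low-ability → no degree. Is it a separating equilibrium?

No

If types separate, degree earns payment 159 and no degree earns 46.
High-ability: degree gives 159 − 29 = 130; no degree gives 46 − 0 = 46. No deviation. ✓
Low-ability: no degree gives 46 − 0 = 46; degree gives 159 − 58 = 101. Would deviate. ✗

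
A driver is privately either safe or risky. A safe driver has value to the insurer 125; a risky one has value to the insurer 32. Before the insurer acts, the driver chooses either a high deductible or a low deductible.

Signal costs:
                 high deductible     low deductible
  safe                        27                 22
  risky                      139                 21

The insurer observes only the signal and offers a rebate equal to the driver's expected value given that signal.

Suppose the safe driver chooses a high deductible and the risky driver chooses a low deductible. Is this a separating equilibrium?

Yes

If types separate, high deductible earns payment 125 and low deductible earns 32.
Safe: high deductible gives 125 − 27 = 98; low deductible gives 32 − 22 = 10. No deviation. ✓
Risky: low deductible gives 32 − 21 = 11; high deductible gives 125 − 139 = -14. No deviation. ✓
Both incentive constraints hold.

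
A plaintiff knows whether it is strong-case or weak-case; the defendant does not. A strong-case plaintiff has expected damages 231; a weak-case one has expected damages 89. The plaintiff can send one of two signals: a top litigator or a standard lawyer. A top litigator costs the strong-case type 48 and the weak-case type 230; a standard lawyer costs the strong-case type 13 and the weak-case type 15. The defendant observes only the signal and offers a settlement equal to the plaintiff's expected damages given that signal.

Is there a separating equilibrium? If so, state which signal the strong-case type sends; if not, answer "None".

top litigator

Try strong-case → top litigator, weak-case → standard lawyer:
  Under separation the defendant infers type exactly: top litigator → strong-case (pays 231), standard lawyer → weak-case (pays 89).
  Strong-case: top litigator gives 231 − 48 = 183; standard lawyer gives 89 − 13 = 76. No deviation. ✓
  Weak-case: standard lawyer gives 89 − 15 = 74; top litigator gives 231 − 230 = 1. No deviation. ✓
Both hold — the strong-case type sends top litigator.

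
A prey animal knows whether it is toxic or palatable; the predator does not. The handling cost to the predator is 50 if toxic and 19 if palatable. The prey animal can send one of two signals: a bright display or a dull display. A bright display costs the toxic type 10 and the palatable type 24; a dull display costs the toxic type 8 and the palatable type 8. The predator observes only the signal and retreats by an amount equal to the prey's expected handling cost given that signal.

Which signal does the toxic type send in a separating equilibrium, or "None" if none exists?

Try toxic → bright display, palatable → dull display:
  If types separate, bright display earns payment 50 and dull display earns 19.
  Toxic: bright display gives 50 − 10 = 40; dull display gives 19 − 8 = 11. No deviation. ✓
  Palatable: dull display gives 19 − 8 = 11; bright display gives 50 − 24 = 26. Would deviate. ✗
Try toxic → dull display, palatable → bright display:
  If types separate, dull display earns payment 50 and bright display earns 19.
  Toxic: dull display gives 50 − 8 = 42; bright display gives 19 − 10 = 9. No deviation. ✓
  Palatable: bright display gives 19 − 24 = -5; dull display gives 50 − 8 = 42. Would deviate. ✗
Neither assignment is incentive-compatible.

None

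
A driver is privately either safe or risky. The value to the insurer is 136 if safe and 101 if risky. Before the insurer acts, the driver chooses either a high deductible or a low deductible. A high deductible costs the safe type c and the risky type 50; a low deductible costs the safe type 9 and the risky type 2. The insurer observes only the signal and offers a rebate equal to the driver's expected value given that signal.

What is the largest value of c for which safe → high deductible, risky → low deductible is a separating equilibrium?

44

Under separation: high deductible → safe (pays 136); low deductible → risky (pays 101).
Risky: 101 − 2 = 99 ≥ 136 − 50 = 86. Holds regardless of c. ✓
Safe: 136 − c ≥ 101 − 9, so c ≤ 136 − 92 = 44.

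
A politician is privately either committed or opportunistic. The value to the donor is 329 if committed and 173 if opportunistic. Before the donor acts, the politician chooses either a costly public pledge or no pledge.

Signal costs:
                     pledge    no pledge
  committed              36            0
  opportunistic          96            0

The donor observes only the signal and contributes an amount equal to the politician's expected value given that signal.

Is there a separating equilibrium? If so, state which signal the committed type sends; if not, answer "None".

Try committed → pledge, opportunistic → no pledge:
  If types separate, pledge earns payment 329 and no pledge earns 173.
  Committed: pledge gives 329 − 36 = 293; no pledge gives 173 − 0 = 173. No deviation. ✓
  Opportunistic: no pledge gives 173 − 0 = 173; pledge gives 329 − 96 = 233. Would deviate. ✗
Try committed → no pledge, opportunistic → pledge:
  If types separate, no pledge earns payment 329 and pledge earns 173.
  Committed: no pledge gives 329 − 0 = 329; pledge gives 173 − 36 = 137. No deviation. ✓
  Opportunistic: pledge gives 173 − 96 = 77; no pledge gives 329 − 0 = 329. Would deviate. ✗
Neither assignment is incentive-compatible.

None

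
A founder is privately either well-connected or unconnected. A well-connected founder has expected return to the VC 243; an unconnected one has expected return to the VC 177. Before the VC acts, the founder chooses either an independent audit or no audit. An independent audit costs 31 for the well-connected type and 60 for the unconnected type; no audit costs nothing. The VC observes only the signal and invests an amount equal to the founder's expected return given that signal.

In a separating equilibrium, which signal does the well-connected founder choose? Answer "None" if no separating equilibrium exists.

None

Try well-connected → audit, unconnected → no audit:
  If types separate, audit earns payment 243 and no audit earns 177.
  Well-connected: audit gives 243 − 31 = 212; no audit gives 177 − 0 = 177. No deviation. ✓
  Unconnected: no audit gives 177 − 0 = 177; audit gives 243 − 60 = 183. Would deviate. ✗
Try well-connected → no audit, unconnected → audit:
  If types separate, no audit earns payment 243 and audit earns 177.
  Well-connected: no audit gives 243 − 0 = 243; audit gives 177 − 31 = 146. No deviation. ✓
  Unconnected: audit gives 177 − 60 = 117; no audit gives 243 − 0 = 243. Would deviate. ✗
Neither assignment is incentive-compatible.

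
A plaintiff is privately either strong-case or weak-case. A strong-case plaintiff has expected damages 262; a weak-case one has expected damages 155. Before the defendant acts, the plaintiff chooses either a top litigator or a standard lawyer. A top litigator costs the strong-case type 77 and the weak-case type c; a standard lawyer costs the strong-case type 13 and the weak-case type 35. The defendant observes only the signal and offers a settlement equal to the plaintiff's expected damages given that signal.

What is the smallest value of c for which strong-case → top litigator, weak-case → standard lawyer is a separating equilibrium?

Under separation: top litigator → strong-case (pays 262); standard lawyer → weak-case (pays 155).
Strong-case: 262 − 77 = 185 ≥ 155 − 13 = 142. Holds regardless of c. ✓
Weak-case: 155 − 35 ≥ 262 − c, so c ≥ 262 − 120 = 142.

142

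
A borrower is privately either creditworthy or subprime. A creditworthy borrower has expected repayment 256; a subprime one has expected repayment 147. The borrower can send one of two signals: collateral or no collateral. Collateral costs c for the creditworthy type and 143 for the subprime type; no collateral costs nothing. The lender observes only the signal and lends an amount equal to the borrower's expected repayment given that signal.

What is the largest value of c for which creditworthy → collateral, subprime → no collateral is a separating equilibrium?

Under separation: collateral → creditworthy (pays 256); no collateral → subprime (pays 147).
Subprime: 147 − 0 = 147 ≥ 256 − 143 = 113. Holds regardless of c. ✓
Creditworthy: 256 − c ≥ 147 − 0, so c ≤ 256 − 147 = 109.

109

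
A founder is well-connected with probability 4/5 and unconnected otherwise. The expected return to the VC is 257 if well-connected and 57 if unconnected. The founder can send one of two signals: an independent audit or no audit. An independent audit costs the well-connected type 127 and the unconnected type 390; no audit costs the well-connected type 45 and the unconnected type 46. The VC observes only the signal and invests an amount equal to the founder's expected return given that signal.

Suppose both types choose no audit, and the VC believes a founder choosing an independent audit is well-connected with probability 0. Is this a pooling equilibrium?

Yes

At the pooled signal (no audit) the VC holds the prior 4/5 and pays 4/5·257 + 1/5·57 = 217. Off-path (audit) belief 0 gives 0·257 + 1·57 = 57.
Well-connected: no audit gives 217 − 45 = 172; audit gives 57 − 127 = -70. Stays. ✓
Unconnected: no audit gives 217 − 46 = 171; audit gives 57 − 390 = -333. Stays. ✓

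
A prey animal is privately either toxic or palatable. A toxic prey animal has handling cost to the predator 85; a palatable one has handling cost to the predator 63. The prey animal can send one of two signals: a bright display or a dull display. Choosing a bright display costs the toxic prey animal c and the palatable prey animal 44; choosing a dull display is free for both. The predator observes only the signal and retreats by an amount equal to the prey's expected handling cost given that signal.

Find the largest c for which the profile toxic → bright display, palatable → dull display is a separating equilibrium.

Under separation: bright display → toxic (pays 85); dull display → palatable (pays 63).
Palatable: 63 − 0 = 63 ≥ 85 − 44 = 41. Holds regardless of c. ✓
Toxic: 85 − c ≥ 63 − 0, so c ≤ 85 − 63 = 22.

22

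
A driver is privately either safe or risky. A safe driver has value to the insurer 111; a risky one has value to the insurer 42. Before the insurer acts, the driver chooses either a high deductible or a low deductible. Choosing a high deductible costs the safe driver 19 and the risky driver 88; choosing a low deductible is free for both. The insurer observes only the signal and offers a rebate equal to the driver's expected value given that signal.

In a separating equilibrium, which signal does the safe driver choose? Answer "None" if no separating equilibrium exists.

Try safe → high deductible, risky → low deductible:
  If types separate, high deductible earns payment 111 and low deductible earns 42.
  Safe: high deductible gives 111 − 19 = 92; low deductible gives 42 − 0 = 42. No deviation. ✓
  Risky: low deductible gives 42 − 0 = 42; high deductible gives 111 − 88 = 23. No deviation. ✓
Both hold — the safe type sends high deductible.

high deductible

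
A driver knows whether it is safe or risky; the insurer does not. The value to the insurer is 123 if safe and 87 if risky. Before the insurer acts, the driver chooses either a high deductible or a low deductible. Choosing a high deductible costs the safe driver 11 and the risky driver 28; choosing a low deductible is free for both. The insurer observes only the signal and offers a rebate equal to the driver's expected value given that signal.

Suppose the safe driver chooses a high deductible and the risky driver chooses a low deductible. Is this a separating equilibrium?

Under separation the insurer infers type exactly: high deductible → safe (pays 123), low deductible → risky (pays 87).
Safe: high deductible gives 123 − 11 = 112; low deductible gives 87 − 0 = 87. No deviation. ✓
Risky: low deductible gives 87 − 0 = 87; high deductible gives 123 − 28 = 95. Would deviate. ✗

No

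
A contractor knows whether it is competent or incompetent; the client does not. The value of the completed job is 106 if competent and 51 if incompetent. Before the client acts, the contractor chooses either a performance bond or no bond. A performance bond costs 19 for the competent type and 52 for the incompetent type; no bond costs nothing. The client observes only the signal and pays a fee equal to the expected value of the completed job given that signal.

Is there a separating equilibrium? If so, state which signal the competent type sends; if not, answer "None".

None

Try competent → bond, incompetent → no bond:
  If types separate, bond earns payment 106 and no bond earns 51.
  Competent: bond gives 106 − 19 = 87; no bond gives 51 − 0 = 51. No deviation. ✓
  Incompetent: no bond gives 51 − 0 = 51; bond gives 106 − 52 = 54. Would deviate. ✗
Try competent → no bond, incompetent → bond:
  If types separate, no bond earns payment 106 and bond earns 51.
  Competent: no bond gives 106 − 0 = 106; bond gives 51 − 19 = 32. No deviation. ✓
  Incompetent: bond gives 51 − 52 = -1; no bond gives 106 − 0 = 106. Would deviate. ✗
Neither assignment is incentive-compatible.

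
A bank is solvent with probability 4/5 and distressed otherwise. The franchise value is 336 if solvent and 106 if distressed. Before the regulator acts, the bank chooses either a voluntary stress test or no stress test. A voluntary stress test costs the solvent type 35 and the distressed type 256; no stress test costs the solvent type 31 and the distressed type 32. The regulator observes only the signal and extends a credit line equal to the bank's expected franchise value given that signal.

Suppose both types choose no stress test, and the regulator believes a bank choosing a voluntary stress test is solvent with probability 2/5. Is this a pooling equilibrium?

Yes

At the pooled signal (no stress test) the regulator holds the prior 4/5 and pays 4/5·336 + 1/5·106 = 290. Off-path (stress test) belief 2/5 gives 2/5·336 + 3/5·106 = 198.
Solvent: no stress test gives 290 − 31 = 259; stress test gives 198 − 35 = 163. Stays. ✓
Distressed: no stress test gives 290 − 32 = 258; stress test gives 198 − 256 = -58. Stays. ✓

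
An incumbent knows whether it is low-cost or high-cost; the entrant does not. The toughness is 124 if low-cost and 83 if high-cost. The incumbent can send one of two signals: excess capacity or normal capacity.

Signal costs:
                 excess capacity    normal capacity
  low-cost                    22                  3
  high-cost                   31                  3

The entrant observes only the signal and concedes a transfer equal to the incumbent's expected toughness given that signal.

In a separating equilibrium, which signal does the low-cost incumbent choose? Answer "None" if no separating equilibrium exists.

None

Try low-cost → excess capacity, high-cost → normal capacity:
  If types separate, excess capacity earns payment 124 and normal capacity earns 83.
  Low-cost: excess capacity gives 124 − 22 = 102; normal capacity gives 83 − 3 = 80. No deviation. ✓
  High-cost: normal capacity gives 83 − 3 = 80; excess capacity gives 124 − 31 = 93. Would deviate. ✗
Try low-cost → normal capacity, high-cost → excess capacity:
  If types separate, normal capacity earns payment 124 and excess capacity earns 83.
  Low-cost: normal capacity gives 124 − 3 = 121; excess capacity gives 83 − 22 = 61. No deviation. ✓
  High-cost: excess capacity gives 83 − 31 = 52; normal capacity gives 124 − 3 = 121. Would deviate. ✗
Neither assignment is incentive-compatible.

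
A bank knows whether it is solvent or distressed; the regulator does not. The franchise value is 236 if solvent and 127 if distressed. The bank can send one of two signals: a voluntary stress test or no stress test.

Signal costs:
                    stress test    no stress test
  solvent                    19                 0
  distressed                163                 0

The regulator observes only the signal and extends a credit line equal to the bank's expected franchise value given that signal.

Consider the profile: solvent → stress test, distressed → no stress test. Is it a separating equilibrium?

Yes

If types separate, stress test earns payment 236 and no stress test earns 127.
Solvent: stress test gives 236 − 19 = 217; no stress test gives 127 − 0 = 127. No deviation. ✓
Distressed: no stress test gives 127 − 0 = 127; stress test gives 236 − 163 = 73. No deviation. ✓
Neither type gains from mimicking the other.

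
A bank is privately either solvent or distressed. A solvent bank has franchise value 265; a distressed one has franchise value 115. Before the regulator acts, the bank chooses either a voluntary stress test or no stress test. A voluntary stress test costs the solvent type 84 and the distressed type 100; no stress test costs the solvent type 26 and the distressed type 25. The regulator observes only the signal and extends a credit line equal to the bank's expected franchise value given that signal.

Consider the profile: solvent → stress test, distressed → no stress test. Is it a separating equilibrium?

If types separate, stress test earns payment 265 and no stress test earns 115.
Solvent: stress test gives 265 − 84 = 181; no stress test gives 115 − 26 = 89. No deviation. ✓
Distressed: no stress test gives 115 − 25 = 90; stress test gives 265 − 100 = 165. Would deviate. ✗

No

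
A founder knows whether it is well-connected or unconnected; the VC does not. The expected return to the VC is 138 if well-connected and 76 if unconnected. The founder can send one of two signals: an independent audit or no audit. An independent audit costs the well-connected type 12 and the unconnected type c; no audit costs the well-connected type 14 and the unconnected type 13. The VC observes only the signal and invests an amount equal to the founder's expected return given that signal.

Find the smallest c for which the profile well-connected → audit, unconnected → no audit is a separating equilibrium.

75

Under separation: audit → well-connected (pays 138); no audit → unconnected (pays 76).
Well-connected: 138 − 12 = 126 ≥ 76 − 14 = 62. Holds regardless of c. ✓
Unconnected: 76 − 13 ≥ 138 − c, so c ≥ 138 − 63 = 75.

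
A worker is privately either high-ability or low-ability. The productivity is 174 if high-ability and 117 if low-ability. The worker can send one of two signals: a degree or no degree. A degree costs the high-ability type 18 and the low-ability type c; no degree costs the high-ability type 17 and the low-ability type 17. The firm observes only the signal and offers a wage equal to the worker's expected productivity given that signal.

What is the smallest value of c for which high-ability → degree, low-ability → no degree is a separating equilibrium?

Under separation: degree → high-ability (pays 174); no degree → low-ability (pays 117).
High-ability: 174 − 18 = 156 ≥ 117 − 17 = 100. Holds regardless of c. ✓
Low-ability: 117 − 17 ≥ 174 − c, so c ≥ 174 − 100 = 74.

74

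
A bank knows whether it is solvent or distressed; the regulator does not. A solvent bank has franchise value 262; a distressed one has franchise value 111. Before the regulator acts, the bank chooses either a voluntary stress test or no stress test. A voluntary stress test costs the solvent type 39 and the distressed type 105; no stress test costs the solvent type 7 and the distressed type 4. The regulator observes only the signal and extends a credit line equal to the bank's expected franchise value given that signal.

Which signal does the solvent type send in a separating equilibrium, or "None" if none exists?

Try solvent → stress test, distressed → no stress test:
  If types separate, stress test earns payment 262 and no stress test earns 111.
  Solvent: stress test gives 262 − 39 = 223; no stress test gives 111 − 7 = 104. No deviation. ✓
  Distressed: no stress test gives 111 − 4 = 107; stress test gives 262 − 105 = 157. Would deviate. ✗
Try solvent → no stress test, distressed → stress test:
  If types separate, no stress test earns payment 262 and stress test earns 111.
  Solvent: no stress test gives 262 − 7 = 255; stress test gives 111 − 39 = 72. No deviation. ✓
  Distressed: stress test gives 111 − 105 = 6; no stress test gives 262 − 4 = 258. Would deviate. ✗
Neither assignment is incentive-compatible.

None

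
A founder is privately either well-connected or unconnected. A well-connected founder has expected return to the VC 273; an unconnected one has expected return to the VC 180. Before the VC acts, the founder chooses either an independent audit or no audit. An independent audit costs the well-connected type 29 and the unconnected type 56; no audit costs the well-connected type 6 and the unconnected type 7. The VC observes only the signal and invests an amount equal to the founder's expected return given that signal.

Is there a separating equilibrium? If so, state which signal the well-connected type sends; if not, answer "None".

Try well-connected → audit, unconnected → no audit:
  If types separate, audit earns payment 273 and no audit earns 180.
  Well-connected: audit gives 273 − 29 = 244; no audit gives 180 − 6 = 174. No deviation. ✓
  Unconnected: no audit gives 180 − 7 = 173; audit gives 273 − 56 = 217. Would deviate. ✗
Try well-connected → no audit, unconnected → audit:
  If types separate, no audit earns payment 273 and audit earns 180.
  Well-connected: no audit gives 273 − 6 = 267; audit gives 180 − 29 = 151. No deviation. ✓
  Unconnected: audit gives 180 − 56 = 124; no audit gives 273 − 7 = 266. Would deviate. ✗
Neither assignment is incentive-compatible.

None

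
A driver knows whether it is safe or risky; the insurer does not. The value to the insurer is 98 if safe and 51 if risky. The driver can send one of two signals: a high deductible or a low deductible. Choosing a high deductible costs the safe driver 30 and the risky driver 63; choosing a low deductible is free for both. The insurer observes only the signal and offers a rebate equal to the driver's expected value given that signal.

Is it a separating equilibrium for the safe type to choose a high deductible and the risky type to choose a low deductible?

Under separation the insurer infers type exactly: high deductible → safe (pays 98), low deductible → risky (pays 51).
Safe: high deductible gives 98 − 30 = 68; low deductible gives 51 − 0 = 51. No deviation. ✓
Risky: low deductible gives 51 − 0 = 51; high deductible gives 98 − 63 = 35. No deviation. ✓
Both incentive constraints hold.

Yes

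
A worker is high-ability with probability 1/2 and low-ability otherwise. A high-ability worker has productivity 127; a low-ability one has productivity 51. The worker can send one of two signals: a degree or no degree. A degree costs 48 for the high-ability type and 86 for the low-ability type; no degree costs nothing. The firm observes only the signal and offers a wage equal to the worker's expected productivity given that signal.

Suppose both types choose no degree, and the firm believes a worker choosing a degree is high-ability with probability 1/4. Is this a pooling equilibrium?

Yes

At the pooled signal (no degree) the firm holds the prior 1/2 and pays 1/2·127 + 1/2·51 = 89. Off-path (degree) belief 1/4 gives 1/4·127 + 3/4·51 = 70.
High-ability: no degree gives 89 − 0 = 89; degree gives 70 − 48 = 22. Stays. ✓
Low-ability: no degree gives 89 − 0 = 89; degree gives 70 − 86 = -16. Stays. ✓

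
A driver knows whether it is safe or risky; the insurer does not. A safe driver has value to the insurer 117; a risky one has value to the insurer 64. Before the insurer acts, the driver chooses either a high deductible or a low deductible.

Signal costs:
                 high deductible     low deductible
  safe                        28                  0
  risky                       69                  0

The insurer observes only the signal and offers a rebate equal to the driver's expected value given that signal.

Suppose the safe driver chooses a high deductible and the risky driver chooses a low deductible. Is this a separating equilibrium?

Under separation the insurer infers type exactly: high deductible → safe (pays 117), low deductible → risky (pays 64).
Safe: high deductible gives 117 − 28 = 89; low deductible gives 64 − 0 = 64. No deviation. ✓
Risky: low deductible gives 64 − 0 = 64; high deductible gives 117 − 69 = 48. No deviation. ✓
Neither type gains from mimicking the other.

Yes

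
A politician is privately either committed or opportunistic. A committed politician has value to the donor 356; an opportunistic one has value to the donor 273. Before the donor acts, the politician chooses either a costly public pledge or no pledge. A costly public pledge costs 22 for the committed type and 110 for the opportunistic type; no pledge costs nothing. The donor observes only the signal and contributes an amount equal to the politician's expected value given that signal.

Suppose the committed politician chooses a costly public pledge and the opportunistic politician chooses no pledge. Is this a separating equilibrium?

Yes

If types separate, pledge earns payment 356 and no pledge earns 273.
Committed: pledge gives 356 − 22 = 334; no pledge gives 273 − 0 = 273. No deviation. ✓
Opportunistic: no pledge gives 273 − 0 = 273; pledge gives 356 − 110 = 246. No deviation. ✓
Both incentive constraints hold.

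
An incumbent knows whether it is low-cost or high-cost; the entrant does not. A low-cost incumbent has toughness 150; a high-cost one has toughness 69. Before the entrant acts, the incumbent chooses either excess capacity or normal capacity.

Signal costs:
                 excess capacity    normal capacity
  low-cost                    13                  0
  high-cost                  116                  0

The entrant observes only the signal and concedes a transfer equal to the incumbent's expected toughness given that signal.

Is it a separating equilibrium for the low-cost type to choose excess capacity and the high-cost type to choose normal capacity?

If types separate, excess capacity earns payment 150 and normal capacity earns 69.
Low-cost: excess capacity gives 150 − 13 = 137; normal capacity gives 69 − 0 = 69. No deviation. ✓
High-cost: normal capacity gives 69 − 0 = 69; excess capacity gives 150 − 116 = 34. No deviation. ✓
Both incentive constraints hold.

Yes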